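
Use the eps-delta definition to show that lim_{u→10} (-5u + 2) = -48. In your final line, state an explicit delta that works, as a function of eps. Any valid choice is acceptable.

delta = eps/5

Let eps > 0 be given. We need delta > 0 so that 0 < |u − 10| < delta implies |(-5u + 2) + 48| < eps.
Since (-5u + 2) + 48 = -5(u − 10), we have |(-5u + 2) + 48| = 5|u − 10|.
Thus it suffices that |u − 10| < eps/5.
Take delta = eps/5. If 0 < |u − 10| < delta then |(-5u + 2) + 48| = 5|u − 10| < 5·(eps/5) = eps.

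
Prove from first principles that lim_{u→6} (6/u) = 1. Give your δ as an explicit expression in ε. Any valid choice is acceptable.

Let ε > 0. We seek δ > 0 such that 0 < |u − 6| < δ implies |6/u − 1| < ε.
|6/u − 1| = 6·|6 − u|/(6·|u|) = 6|u − 6|/(6|u|).
Require δ ≤ 3 so that |u| > 6 − 3 = 3, hence 6|u| > 18.
Then |6/u − 1| < 6|u − 6|/18, which is < ε when |u − 6| < 3ε.
Take δ = min(3, 3ε). Then 0 < |u − 6| < δ gives both |u − 6| < 3 and |u − 6| < 3ε, so |6/u − 1| < ε.

δ = min(3, 3ε)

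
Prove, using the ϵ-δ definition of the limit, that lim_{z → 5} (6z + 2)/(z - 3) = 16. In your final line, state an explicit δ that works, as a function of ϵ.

δ = min(1, (1/10)ϵ)

Suppose ϵ > 0. We want δ > 0 with 0 < |z − 5| < δ ⇒ |(6z + 2)/(z - 3) − 16| < ϵ.
Combining over a common denominator, (6z + 2)/(z - 3) − 16 = [(6z + 2)·2 − 32·(z - 3)] / [2·(z - 3)] = -20(z − 5) / (2(z - 3)).
So |(6z + 2)/(z - 3) − 16| = 20|z − 5| / (2·|z − 3|).
Require δ ≤ 1, so |z − 3| ≥ |2| − |z − 5| > 2 − 1 = 1.
Hence |(6z + 2)/(z - 3) − 16| < 20|z − 5|/(2·1) = 10|z − 5|, which is < ϵ once |z − 5| < (1/10)ϵ.
Take δ = min(1, (1/10)ϵ). Then 0 < |z − 5| < δ forces both bounds, so |(6z + 2)/(z - 3) − 16| < ϵ.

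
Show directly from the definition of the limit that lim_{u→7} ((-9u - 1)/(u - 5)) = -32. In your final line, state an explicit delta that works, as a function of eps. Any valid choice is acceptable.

Fix eps > 0. We want delta > 0 with 0 < |u − 7| < delta ⇒ |(-9u - 1)/(u - 5) + 32| < eps.
Combining over a common denominator, (-9u - 1)/(u - 5) + 32 = [(-9u - 1)·2 − (-64)·(u - 5)] / [2·(u - 5)] = 46(u − 7) / (2(u - 5)).
So |(-9u - 1)/(u - 5) + 32| = 46|u − 7| / (2·|u − 5|).
Require delta ≤ 1, so |u − 5| ≥ |2| − |u − 7| > 2 − 1 = 1.
Hence |(-9u - 1)/(u - 5) + 32| < 46|u − 7|/(2·1) = 23|u − 7|, which is < eps once |u − 7| < (1/23)eps.
Take delta = min(1, (1/23)eps). Then 0 < |u − 7| < delta forces both bounds, so |(-9u - 1)/(u - 5) + 32| < eps.

delta = min(1, (1/23)eps)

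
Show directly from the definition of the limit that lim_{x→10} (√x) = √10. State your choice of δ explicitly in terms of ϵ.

Let ϵ > 0. We want δ > 0 such that 0 < |x − 10| < δ implies |√x − √10| < ϵ.
Rationalise: √x − √10 = (x − 10)/(√x + √10), so |√x − √10| = |x − 10|/(√x + √10).
Restrict δ ≤ 10 so that |x − 10| < 10 forces x > 0, and then √x + √10 > √10.
Hence |√x − √10| < |x − 10|/√10, which is < ϵ once |x − 10| < √10·ϵ.
Take δ = min(10, √10·ϵ). If 0 < |x − 10| < δ then x > 0 and |√x − √10| < |x − 10|/√10 < ϵ.

δ = min(10, √10·ϵ)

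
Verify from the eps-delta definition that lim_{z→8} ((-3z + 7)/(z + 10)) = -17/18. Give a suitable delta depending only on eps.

delta = min(9, (162/37)eps)

Fix eps > 0. We want delta > 0 with 0 < |z − 8| < delta ⇒ |(-3z + 7)/(z + 10) + 17/18| < eps.
Combining over a common denominator, (-3z + 7)/(z + 10) + 17/18 = [(-3z + 7)·18 − (-17)·(z + 10)] / [18·(z + 10)] = -37(z − 8) / (18(z + 10)).
So |(-3z + 7)/(z + 10) + 17/18| = 37|z − 8| / (18·|z + 10|).
Require delta ≤ 9, so |z + 10| ≥ |18| − |z − 8| > 18 − 9 = 9.
Hence |(-3z + 7)/(z + 10) + 17/18| < 37|z − 8|/(18·9) = (37/162)|z − 8|, which is < eps once |z − 8| < (162/37)eps.
Take delta = min(9, (162/37)eps). Then 0 < |z − 8| < delta forces both bounds, so |(-3z + 7)/(z + 10) + 17/18| < eps.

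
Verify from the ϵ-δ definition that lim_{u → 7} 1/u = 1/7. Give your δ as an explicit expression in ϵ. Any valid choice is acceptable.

δ = min(7/2, (49/2)ϵ)

Let ϵ > 0. We seek δ > 0 such that 0 < |u − 7| < δ implies |1/u − (1/7)| < ϵ.
|1/u − (1/7)| = |7 − u|/(7·|u|) = |u − 7|/(7|u|).
Restrict δ ≤ 7/2. Then |u − 7| < 7/2 gives |u| > 7/2, so 7|u| > 49/2.
Then |1/u − (1/7)| < |u − 7|/(49/2), which is < ϵ when |u − 7| < (49/2)ϵ.
Take δ = min(7/2, (49/2)ϵ). Then 0 < |u − 7| < δ gives both |u − 7| < 7/2 and |u − 7| < (49/2)ϵ, so |1/u − (1/7)| < ϵ.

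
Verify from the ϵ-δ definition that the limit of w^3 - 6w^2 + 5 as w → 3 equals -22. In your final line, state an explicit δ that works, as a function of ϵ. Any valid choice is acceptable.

Let ϵ > 0 be given. We want δ > 0 such that 0 < |w − 3| < δ implies |(w^3 - 6w^2 + 5) + 22| < ϵ.
(w^3 - 6w^2 + 5) + 22 = w^3 - 6w^2 + 27 = (w − 3)(w^2 - 3w - 9).
So |(w^3 - 6w^2 + 5) + 22| = |w − 3|·|w^2 - 3w - 9|.
Assume first that |w − 3| < 2, so |w| < 5. Then |w^2 - 3w - 9| ≤ 5^2 + 3·5 + 9 = 49.
Hence |(w^3 - 6w^2 + 5) + 22| ≤ 49|w − 3| < ϵ provided |w − 3| < ϵ/49.
Take δ = min(2, ϵ/49). Then 0 < |w − 3| < δ gives both |w − 3| < 2 and |w − 3| < ϵ/49, so |(w^3 - 6w^2 + 5) + 22| < ϵ.

δ = min(2, ϵ/49)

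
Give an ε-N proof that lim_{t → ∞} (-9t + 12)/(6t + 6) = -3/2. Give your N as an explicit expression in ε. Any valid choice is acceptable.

Let ε > 0 be given. We seek N > 0 such that t > N implies |(-9t + 12)/(6t + 6) + 3/2| < ε.
(-9t + 12)/(6t + 6) + 3/2 = (6(-9t + 12) − (-9)(6t + 6)) / (6(6t + 6)) = 126/(6(6t + 6)).
For t > 0 we have 6t + 6 > 6t, so |(-9t + 12)/(6t + 6) + 3/2| = 126/(6(6t + 6)) < 126/(6·6t) = (7/2)/t.
Thus |(-9t + 12)/(6t + 6) + 3/2| < ε whenever t > (7/2)/ε.
Take N = (7/2)/ε. If t > N then |(-9t + 12)/(6t + 6) + 3/2| < (7/2)/t < ε.

N = (7/2)/ε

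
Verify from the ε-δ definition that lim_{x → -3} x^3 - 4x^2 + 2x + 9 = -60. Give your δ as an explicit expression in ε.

δ = min(1, ε/67)

Suppose ε > 0. We want δ > 0 such that 0 < |x + 3| < δ implies |(x^3 - 4x^2 + 2x + 9) + 60| < ε.
(x^3 - 4x^2 + 2x + 9) + 60 = x^3 - 4x^2 + 2x + 69 = (x + 3)(x^2 - 7x + 23).
So |(x^3 - 4x^2 + 2x + 9) + 60| = |x + 3|·|x^2 - 7x + 23|.
Require δ ≤ 1. Then |x + 3| < 1 gives |x| < 4, and by the triangle inequality |x^2 - 7x + 23| ≤ 4^2 + 7·4 + 23 = 67.
Hence |(x^3 - 4x^2 + 2x + 9) + 60| ≤ 67|x + 3| < ε provided |x + 3| < ε/67.
Choosing δ = min(1, ε/67) ensures both conditions, hence |(x^3 - 4x^2 + 2x + 9) + 60| < ε.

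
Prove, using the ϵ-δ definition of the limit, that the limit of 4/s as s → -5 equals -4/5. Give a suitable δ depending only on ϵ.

δ = min(5/2, (25/8)ϵ)

Let ϵ > 0. We seek δ > 0 such that 0 < |s + 5| < δ implies |4/s + 4/5| < ϵ.
|4/s + 4/5| = 4·|-5 − s|/(5·|s|) = 4|s + 5|/(5|s|).
Require δ ≤ 5/2 so that |s| > 5 − 5/2 = 5/2, hence 5|s| > 25/2.
Then |4/s + 4/5| < 4|s + 5|/(25/2), which is < ϵ when |s + 5| < (25/8)ϵ.
Take δ = min(5/2, (25/8)ϵ). Then 0 < |s + 5| < δ gives both |s + 5| < 5/2 and |s + 5| < (25/8)ϵ, so |4/s + 4/5| < ϵ.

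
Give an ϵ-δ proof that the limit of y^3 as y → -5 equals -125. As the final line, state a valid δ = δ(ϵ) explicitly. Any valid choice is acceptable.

δ = min(1, ϵ/91)

Let ϵ > 0. We seek δ > 0 with 0 < |y + 5| < δ ⇒ |y^3 + 125| < ϵ.
Factor: y^3 + 125 = (y + 5)(y^2 - 5y + 25), so |y^3 + 125| = |y + 5|·|y^2 - 5y + 25|.
Restrict δ ≤ 1. Then |y + 5| < 1 gives |y| < 6, so by the triangle inequality |y^2 - 5y + 25| ≤ 6^2 + 5·6 + 25 = 91.
Hence |y^3 + 125| ≤ 91|y + 5|, which is < ϵ once |y + 5| < ϵ/91.
Take δ = min(1, ϵ/91). If 0 < |y + 5| < δ then both bounds hold and |y^3 + 125| ≤ 91|y + 5| < 91·(ϵ/91) = ϵ.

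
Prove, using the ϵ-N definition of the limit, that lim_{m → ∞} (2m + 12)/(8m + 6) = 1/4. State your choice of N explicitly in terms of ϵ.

N = (21/16)/ϵ

Let ϵ > 0. For m ≥ 1, |(2m + 12)/(8m + 6) − (1/4)| = |84|/(8(8m + 6)) = 84/(8(8m + 6)).
Since 8m + 6 ≥ 8m for m ≥ 1, this is ≤ 84/(8·8m) = (21/16)/m.
So |(2m + 12)/(8m + 6) − (1/4)| < ϵ whenever m > (21/16)/ϵ.
Take N = (21/16)/ϵ. If m > N then |(2m + 12)/(8m + 6) − (1/4)| ≤ (21/16)/m < ϵ.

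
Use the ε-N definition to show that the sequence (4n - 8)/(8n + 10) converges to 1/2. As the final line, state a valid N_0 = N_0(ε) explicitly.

Fix ε > 0. For n ≥ 1, |(4n - 8)/(8n + 10) − (1/2)| = |-104|/(8(8n + 10)) = 104/(8(8n + 10)).
Since 8n + 10 ≥ 8n for n ≥ 1, this is ≤ 104/(8·8n) = (13/8)/n.
So |(4n - 8)/(8n + 10) − (1/2)| < ε whenever n > (13/8)/ε.
Take N_0 = (13/8)/ε. If n > N_0 then |(4n - 8)/(8n + 10) − (1/2)| ≤ (13/8)/n < ε.

N_0 = (13/8)/ε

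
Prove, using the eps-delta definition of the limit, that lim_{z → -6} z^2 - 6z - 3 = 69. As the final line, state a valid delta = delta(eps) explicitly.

delta = min(1, eps/19)

Suppose eps > 0. We want delta > 0 such that 0 < |z + 6| < delta implies |(z^2 - 6z - 3) − 69| < eps.
(z^2 - 6z - 3) − 69 = z^2 - 6z - 72 = (z + 6)(z - 12).
So |(z^2 - 6z - 3) − 69| = |z + 6|·|z - 12|.
Require delta ≤ 1. Then |z + 6| < 1 gives |z| < 7, and by the triangle inequality |z - 12| ≤ 7 + 12 = 19.
Hence |(z^2 - 6z - 3) − 69| ≤ 19|z + 6| < eps provided |z + 6| < eps/19.
Choosing delta = min(1, eps/19) ensures both conditions, hence |(z^2 - 6z - 3) − 69| < eps.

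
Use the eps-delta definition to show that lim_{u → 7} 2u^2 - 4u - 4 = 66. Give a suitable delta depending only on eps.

delta = min(1, eps/26)

Suppose eps > 0. We want delta > 0 such that 0 < |u − 7| < delta implies |(2u^2 - 4u - 4) − 66| < eps.
(2u^2 - 4u - 4) − 66 = 2u^2 - 4u - 70 = (u − 7)(2u + 10).
So |(2u^2 - 4u - 4) − 66| = |u − 7|·|2u + 10|.
Assume first that |u − 7| < 1, so |u| < 8. Then |2u + 10| ≤ 2·8 + 10 = 26.
Hence |(2u^2 - 4u - 4) − 66| ≤ 26|u − 7| < eps provided |u − 7| < eps/26.
Choosing delta = min(1, eps/26) ensures both conditions, hence |(2u^2 - 4u - 4) − 66| < eps.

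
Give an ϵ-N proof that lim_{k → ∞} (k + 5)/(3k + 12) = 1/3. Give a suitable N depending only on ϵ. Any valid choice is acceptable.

Let ϵ > 0. For k ≥ 1, |(k + 5)/(3k + 12) − (1/3)| = |3|/(3(3k + 12)) = 3/(3(3k + 12)).
Since 3k + 12 ≥ 3k for k ≥ 1, this is ≤ 3/(3·3k) = (1/3)/k.
So |(k + 5)/(3k + 12) − (1/3)| < ϵ whenever k > (1/3)/ϵ.
Take N = (1/3)/ϵ. If k > N then |(k + 5)/(3k + 12) − (1/3)| ≤ (1/3)/k < ϵ.

N = (1/3)/ϵ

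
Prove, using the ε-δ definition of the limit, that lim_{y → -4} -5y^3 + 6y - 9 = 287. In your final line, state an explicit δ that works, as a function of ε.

Let ε > 0 be given. We want δ > 0 such that 0 < |y + 4| < δ implies |(-5y^3 + 6y - 9) − 287| < ε.
(-5y^3 + 6y - 9) − 287 = -5y^3 + 6y - 296 = (y + 4)(-5y^2 + 20y - 74).
So |(-5y^3 + 6y - 9) − 287| = |y + 4|·|-5y^2 + 20y - 74|.
Assume first that |y + 4| < 1, so |y| < 5. Then |-5y^2 + 20y - 74| ≤ 5·5^2 + 20·5 + 74 = 299.
Hence |(-5y^3 + 6y - 9) − 287| ≤ 299|y + 4| < ε provided |y + 4| < ε/299.
Choosing δ = min(1, ε/299) ensures both conditions, hence |(-5y^3 + 6y - 9) − 287| < ε.

δ = min(1, ε/299)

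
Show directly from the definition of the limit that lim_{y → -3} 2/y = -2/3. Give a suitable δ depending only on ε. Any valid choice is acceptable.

Let ε > 0. We seek δ > 0 such that 0 < |y + 3| < δ implies |2/y + 2/3| < ε.
|2/y + 2/3| = 2·|-3 − y|/(3·|y|) = 2|y + 3|/(3|y|).
Require δ ≤ 3/2 so that |y| > 3 − 3/2 = 3/2, hence 3|y| > 9/2.
Then |2/y + 2/3| < 2|y + 3|/(9/2), which is < ε when |y + 3| < (9/4)ε.
Take δ = min(3/2, (9/4)ε). Then 0 < |y + 3| < δ gives both |y + 3| < 3/2 and |y + 3| < (9/4)ε, so |2/y + 2/3| < ε.

δ = min(3/2, (9/4)ε)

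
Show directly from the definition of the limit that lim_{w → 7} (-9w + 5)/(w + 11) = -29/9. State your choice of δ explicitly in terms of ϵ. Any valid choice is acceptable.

δ = min(9, (81/52)ϵ)

Let ϵ > 0. We want δ > 0 with 0 < |w − 7| < δ ⇒ |(-9w + 5)/(w + 11) + 29/9| < ϵ.
Combining over a common denominator, (-9w + 5)/(w + 11) + 29/9 = [(-9w + 5)·18 − (-58)·(w + 11)] / [18·(w + 11)] = -104(w − 7) / (18(w + 11)).
So |(-9w + 5)/(w + 11) + 29/9| = 104|w − 7| / (18·|w + 11|).
Require δ ≤ 9, so |w + 11| ≥ |18| − |w − 7| > 18 − 9 = 9.
Hence |(-9w + 5)/(w + 11) + 29/9| < 104|w − 7|/(18·9) = (52/81)|w − 7|, which is < ϵ once |w − 7| < (81/52)ϵ.
Take δ = min(9, (81/52)ϵ). Then 0 < |w − 7| < δ forces both bounds, so |(-9w + 5)/(w + 11) + 29/9| < ϵ.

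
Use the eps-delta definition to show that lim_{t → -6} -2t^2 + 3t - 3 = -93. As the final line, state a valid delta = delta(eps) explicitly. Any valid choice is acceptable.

Let eps > 0 be given. We want delta > 0 such that 0 < |t + 6| < delta implies |(-2t^2 + 3t - 3) + 93| < eps.
(-2t^2 + 3t - 3) + 93 = -2t^2 + 3t + 90 = (t + 6)(-2t + 15).
So |(-2t^2 + 3t - 3) + 93| = |t + 6|·|-2t + 15|.
Assume first that |t + 6| < 1, so |t| < 7. Then |-2t + 15| ≤ 2·7 + 15 = 29.
Hence |(-2t^2 + 3t - 3) + 93| ≤ 29|t + 6| < eps provided |t + 6| < eps/29.
Choosing delta = min(1, eps/29) ensures both conditions, hence |(-2t^2 + 3t - 3) + 93| < eps.

delta = min(1, eps/29)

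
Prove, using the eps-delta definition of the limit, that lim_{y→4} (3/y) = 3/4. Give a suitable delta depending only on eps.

Let eps > 0 be given. We seek delta > 0 such that 0 < |y − 4| < delta implies |3/y − (3/4)| < eps.
|3/y − (3/4)| = 3·|4 − y|/(4·|y|) = 3|y − 4|/(4|y|).
Restrict delta ≤ 2. Then |y − 4| < 2 gives |y| > 2, so 4|y| > 8.
Then |3/y − (3/4)| < 3|y − 4|/8, which is < eps when |y − 4| < (8/3)eps.
Take delta = min(2, (8/3)eps). Then 0 < |y − 4| < delta gives both |y − 4| < 2 and |y − 4| < (8/3)eps, so |3/y − (3/4)| < eps.

delta = min(2, (8/3)eps)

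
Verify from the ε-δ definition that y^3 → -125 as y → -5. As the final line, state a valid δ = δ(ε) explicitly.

δ = min(1, ε/91)

Suppose ε > 0. We seek δ > 0 with 0 < |y + 5| < δ ⇒ |y^3 + 125| < ε.
Factor: y^3 + 125 = (y + 5)(y^2 - 5y + 25), so |y^3 + 125| = |y + 5|·|y^2 - 5y + 25|.
Impose δ ≤ 1 so that |y| < 6; then |y^2 - 5y + 25| ≤ 91.
Hence |y^3 + 125| ≤ 91|y + 5|, which is < ε once |y + 5| < ε/91.
Take δ = min(1, ε/91). If 0 < |y + 5| < δ then both bounds hold and |y^3 + 125| ≤ 91|y + 5| < 91·(ε/91) = ε.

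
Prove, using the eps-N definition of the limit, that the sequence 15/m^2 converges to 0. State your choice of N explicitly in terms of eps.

Suppose eps > 0. For m ≥ 1, |15/m^2 − 0| = 15/m^2.
15/m^2 < eps ⇔ m^2 > 15/eps ⇔ m > (15/eps)^{1/2}.
Take N = (15/eps)^{1/2}. Then m > N implies 15/m^2 < eps.

N = (15/eps)^{1/2}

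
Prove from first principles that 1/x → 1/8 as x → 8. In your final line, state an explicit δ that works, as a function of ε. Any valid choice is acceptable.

δ = min(4, 32ε)

Let ε > 0. We seek δ > 0 such that 0 < |x − 8| < δ implies |1/x − (1/8)| < ε.
|1/x − (1/8)| = |8 − x|/(8·|x|) = |x − 8|/(8|x|).
Restrict δ ≤ 4. Then |x − 8| < 4 gives |x| > 4, so 8|x| > 32.
Then |1/x − (1/8)| < |x − 8|/32, which is < ε when |x − 8| < 32ε.
Take δ = min(4, 32ε). Then 0 < |x − 8| < δ gives both |x − 8| < 4 and |x − 8| < 32ε, so |1/x − (1/8)| < ε.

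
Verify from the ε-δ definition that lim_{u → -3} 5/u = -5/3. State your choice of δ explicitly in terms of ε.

δ = min(3/2, (9/10)ε)

Fix ε > 0. We seek δ > 0 such that 0 < |u + 3| < δ implies |5/u + 5/3| < ε.
|5/u + 5/3| = 5·|-3 − u|/(3·|u|) = 5|u + 3|/(3|u|).
Require δ ≤ 3/2 so that |u| > 3 − 3/2 = 3/2, hence 3|u| > 9/2.
Then |5/u + 5/3| < 5|u + 3|/(9/2), which is < ε when |u + 3| < (9/10)ε.
Take δ = min(3/2, (9/10)ε). Then 0 < |u + 3| < δ gives both |u + 3| < 3/2 and |u + 3| < (9/10)ε, so |5/u + 5/3| < ε.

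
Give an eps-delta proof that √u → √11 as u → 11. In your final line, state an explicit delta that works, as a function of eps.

Let eps > 0. We want delta > 0 such that 0 < |u − 11| < delta implies |√u − √11| < eps.
Multiplying by the conjugate, |√u − √11| = |u − 11|/(√u + √11).
Restrict delta ≤ 11 so that |u − 11| < 11 forces u > 0, and then √u + √11 > √11.
Hence |√u − √11| < |u − 11|/√11, which is < eps once |u − 11| < √11·eps.
Take delta = min(11, √11·eps). If 0 < |u − 11| < delta then u > 0 and |√u − √11| < |u − 11|/√11 < eps.

delta = min(11, √11·eps)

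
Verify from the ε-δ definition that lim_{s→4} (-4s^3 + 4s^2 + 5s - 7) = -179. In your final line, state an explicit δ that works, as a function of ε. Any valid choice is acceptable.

Let ε > 0. We want δ > 0 such that 0 < |s − 4| < δ implies |(-4s^3 + 4s^2 + 5s - 7) + 179| < ε.
(-4s^3 + 4s^2 + 5s - 7) + 179 = -4s^3 + 4s^2 + 5s + 172 = (s − 4)(-4s^2 - 12s - 43).
So |(-4s^3 + 4s^2 + 5s - 7) + 179| = |s − 4|·|-4s^2 - 12s - 43|.
Assume first that |s − 4| < 2, so |s| < 6. Then |-4s^2 - 12s - 43| ≤ 4·6^2 + 12·6 + 43 = 259.
Hence |(-4s^3 + 4s^2 + 5s - 7) + 179| ≤ 259|s − 4| < ε provided |s − 4| < ε/259.
Choosing δ = min(2, ε/259) ensures both conditions, hence |(-4s^3 + 4s^2 + 5s - 7) + 179| < ε.

δ = min(2, ε/259)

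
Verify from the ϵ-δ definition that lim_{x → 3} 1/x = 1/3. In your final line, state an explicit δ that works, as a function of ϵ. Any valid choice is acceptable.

Fix ϵ > 0. We seek δ > 0 such that 0 < |x − 3| < δ implies |1/x − (1/3)| < ϵ.
|1/x − (1/3)| = |3 − x|/(3·|x|) = |x − 3|/(3|x|).
Require δ ≤ 3/2 so that |x| > 3 − 3/2 = 3/2, hence 3|x| > 9/2.
Then |1/x − (1/3)| < |x − 3|/(9/2), which is < ϵ when |x − 3| < (9/2)ϵ.
Take δ = min(3/2, (9/2)ϵ). Then 0 < |x − 3| < δ gives both |x − 3| < 3/2 and |x − 3| < (9/2)ϵ, so |1/x − (1/3)| < ϵ.

δ = min(3/2, (9/2)ϵ)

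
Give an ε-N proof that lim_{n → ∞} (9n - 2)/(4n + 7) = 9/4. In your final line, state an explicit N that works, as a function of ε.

N = (71/16)/ε

Fix ε > 0. For n ≥ 1, |(9n - 2)/(4n + 7) − (9/4)| = |-71|/(4(4n + 7)) = 71/(4(4n + 7)).
Since 4n + 7 ≥ 4n for n ≥ 1, this is ≤ 71/(4·4n) = (71/16)/n.
So |(9n - 2)/(4n + 7) − (9/4)| < ε whenever n > (71/16)/ε.
Take N = (71/16)/ε. If n > N then |(9n - 2)/(4n + 7) − (9/4)| ≤ (71/16)/n < ε.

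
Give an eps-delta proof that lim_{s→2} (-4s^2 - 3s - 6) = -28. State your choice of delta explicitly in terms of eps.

delta = min(2, eps/27)

Let eps > 0 be given. We want delta > 0 such that 0 < |s − 2| < delta implies |(-4s^2 - 3s - 6) + 28| < eps.
(-4s^2 - 3s - 6) + 28 = -4s^2 - 3s + 22 = (s − 2)(-4s - 11).
So |(-4s^2 - 3s - 6) + 28| = |s − 2|·|-4s - 11|.
Require delta ≤ 2. Then |s − 2| < 2 gives |s| < 4, and by the triangle inequality |-4s - 11| ≤ 4·4 + 11 = 27.
Hence |(-4s^2 - 3s - 6) + 28| ≤ 27|s − 2| < eps provided |s − 2| < eps/27.
Choosing delta = min(2, eps/27) ensures both conditions, hence |(-4s^2 - 3s - 6) + 28| < eps.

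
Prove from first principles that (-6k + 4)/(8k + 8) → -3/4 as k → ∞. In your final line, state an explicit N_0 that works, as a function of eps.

Let eps > 0. For k ≥ 1, |(-6k + 4)/(8k + 8) + 3/4| = |80|/(8(8k + 8)) = 80/(8(8k + 8)).
Since 8k + 8 ≥ 8k for k ≥ 1, this is ≤ 80/(8·8k) = (5/4)/k.
So |(-6k + 4)/(8k + 8) + 3/4| < eps whenever k > (5/4)/eps.
Take N_0 = (5/4)/eps. If k > N_0 then |(-6k + 4)/(8k + 8) + 3/4| ≤ (5/4)/k < eps.

N_0 = (5/4)/eps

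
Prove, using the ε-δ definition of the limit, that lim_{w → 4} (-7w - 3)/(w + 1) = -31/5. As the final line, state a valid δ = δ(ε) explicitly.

Suppose ε > 0. We want δ > 0 with 0 < |w − 4| < δ ⇒ |(-7w - 3)/(w + 1) + 31/5| < ε.
Combining over a common denominator, (-7w - 3)/(w + 1) + 31/5 = [(-7w - 3)·5 − (-31)·(w + 1)] / [5·(w + 1)] = -4(w − 4) / (5(w + 1)).
So |(-7w - 3)/(w + 1) + 31/5| = 4|w − 4| / (5·|w + 1|).
Restrict δ ≤ 5/2. Then |w − 4| < 5/2 gives |w + 1| = |(w − 4) + 5| ≥ 5 − 5/2 = 5/2.
Hence |(-7w - 3)/(w + 1) + 31/5| < 4|w − 4|/(5·(5/2)) = (8/25)|w − 4|, which is < ε once |w − 4| < (25/8)ε.
Take δ = min(5/2, (25/8)ε). Then 0 < |w − 4| < δ forces both bounds, so |(-7w - 3)/(w + 1) + 31/5| < ε.

δ = min(5/2, (25/8)ε)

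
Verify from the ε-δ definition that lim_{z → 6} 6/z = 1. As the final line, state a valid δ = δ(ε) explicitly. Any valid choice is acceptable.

δ = min(3, 3ε)

Suppose ε > 0. We seek δ > 0 such that 0 < |z − 6| < δ implies |6/z − 1| < ε.
|6/z − 1| = 6·|6 − z|/(6·|z|) = 6|z − 6|/(6|z|).
Require δ ≤ 3 so that |z| > 6 − 3 = 3, hence 6|z| > 18.
Then |6/z − 1| < 6|z − 6|/18, which is < ε when |z − 6| < 3ε.
Take δ = min(3, 3ε). Then 0 < |z − 6| < δ gives both |z − 6| < 3 and |z − 6| < 3ε, so |6/z − 1| < ε.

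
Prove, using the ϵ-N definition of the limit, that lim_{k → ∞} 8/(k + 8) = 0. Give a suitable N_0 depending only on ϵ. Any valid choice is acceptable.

N_0 = 8/ϵ

Let ϵ > 0 be given. For k ≥ 1, |8/(k + 8) − 0| = 8/(k + 8) ≤ 8/k.
We need 8/k < ϵ, i.e. k > 8/ϵ.
Take N_0 = 8/ϵ. If k > N_0 then |8/(k + 8)| ≤ 8/k < ϵ.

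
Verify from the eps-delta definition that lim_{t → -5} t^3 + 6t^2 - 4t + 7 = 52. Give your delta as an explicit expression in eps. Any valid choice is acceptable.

delta = min(1, eps/51)

Let eps > 0 be given. We want delta > 0 such that 0 < |t + 5| < delta implies |(t^3 + 6t^2 - 4t + 7) − 52| < eps.
(t^3 + 6t^2 - 4t + 7) − 52 = t^3 + 6t^2 - 4t - 45 = (t + 5)(t^2 + t - 9).
So |(t^3 + 6t^2 - 4t + 7) − 52| = |t + 5|·|t^2 + t - 9|.
Assume first that |t + 5| < 1, so |t| < 6. Then |t^2 + t - 9| ≤ 6^2 + 6 + 9 = 51.
Hence |(t^3 + 6t^2 - 4t + 7) − 52| ≤ 51|t + 5| < eps provided |t + 5| < eps/51.
Take delta = min(1, eps/51). Then 0 < |t + 5| < delta gives both |t + 5| < 1 and |t + 5| < eps/51, so |(t^3 + 6t^2 - 4t + 7) − 52| < eps.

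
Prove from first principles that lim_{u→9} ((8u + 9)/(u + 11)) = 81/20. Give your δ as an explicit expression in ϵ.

Let ϵ > 0 be given. We want δ > 0 with 0 < |u − 9| < δ ⇒ |(8u + 9)/(u + 11) − (81/20)| < ϵ.
Combining over a common denominator, (8u + 9)/(u + 11) − (81/20) = [(8u + 9)·20 − 81·(u + 11)] / [20·(u + 11)] = 79(u − 9) / (20(u + 11)).
So |(8u + 9)/(u + 11) − (81/20)| = 79|u − 9| / (20·|u + 11|).
Require δ ≤ 10, so |u + 11| ≥ |20| − |u − 9| > 20 − 10 = 10.
Hence |(8u + 9)/(u + 11) − (81/20)| < 79|u − 9|/(20·10) = (79/200)|u − 9|, which is < ϵ once |u − 9| < (200/79)ϵ.
Take δ = min(10, (200/79)ϵ). Then 0 < |u − 9| < δ forces both bounds, so |(8u + 9)/(u + 11) − (81/20)| < ϵ.

δ = min(10, (200/79)ϵ)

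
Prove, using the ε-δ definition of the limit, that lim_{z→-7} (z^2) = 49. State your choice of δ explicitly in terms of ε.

Let ε > 0 be given. We seek δ > 0 with 0 < |z + 7| < δ ⇒ |z^2 − 49| < ε.
Factor: z^2 − 49 = (z + 7)(z - 7), so |z^2 − 49| = |z + 7|·|z - 7|.
Restrict δ ≤ 1. Then |z + 7| < 1 gives |z| < 8, so by the triangle inequality |z - 7| ≤ 8 + 7 = 15.
Hence |z^2 − 49| ≤ 15|z + 7|, which is < ε once |z + 7| < ε/15.
Take δ = min(1, ε/15). If 0 < |z + 7| < δ then both bounds hold and |z^2 − 49| ≤ 15|z + 7| < 15·(ε/15) = ε.

δ = min(1, ε/15)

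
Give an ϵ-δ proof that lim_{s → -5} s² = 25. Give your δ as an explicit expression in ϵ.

δ = min(1, ϵ/11)

Let ϵ > 0. We seek δ > 0 with 0 < |s + 5| < δ ⇒ |s² − 25| < ϵ.
Factor: s² − 25 = (s + 5)(s - 5), so |s² − 25| = |s + 5|·|s - 5|.
Restrict δ ≤ 1. Then |s + 5| < 1 gives |s| < 6, so by the triangle inequality |s - 5| ≤ 6 + 5 = 11.
Hence |s² − 25| ≤ 11|s + 5|, which is < ϵ once |s + 5| < ϵ/11.
Take δ = min(1, ϵ/11). If 0 < |s + 5| < δ then both bounds hold and |s² − 25| ≤ 11|s + 5| < 11·(ϵ/11) = ϵ.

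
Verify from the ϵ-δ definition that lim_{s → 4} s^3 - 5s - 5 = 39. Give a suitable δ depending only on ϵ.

Suppose ϵ > 0. We want δ > 0 such that 0 < |s − 4| < δ implies |(s^3 - 5s - 5) − 39| < ϵ.
(s^3 - 5s - 5) − 39 = s^3 - 5s - 44 = (s − 4)(s^2 + 4s + 11).
So |(s^3 - 5s - 5) − 39| = |s − 4|·|s^2 + 4s + 11|.
Require δ ≤ 1. Then |s − 4| < 1 gives |s| < 5, and by the triangle inequality |s^2 + 4s + 11| ≤ 5^2 + 4·5 + 11 = 56.
Hence |(s^3 - 5s - 5) − 39| ≤ 56|s − 4| < ϵ provided |s − 4| < ϵ/56.
Choosing δ = min(1, ϵ/56) ensures both conditions, hence |(s^3 - 5s - 5) − 39| < ϵ.

δ = min(1, ϵ/56)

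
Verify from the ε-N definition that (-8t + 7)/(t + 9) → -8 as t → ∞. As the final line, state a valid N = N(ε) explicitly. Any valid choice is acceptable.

N = 79/ε

Let ε > 0 be given. We seek N > 0 such that t > N implies |(-8t + 7)/(t + 9) + 8| < ε.
(-8t + 7)/(t + 9) + 8 = ((-8t + 7) − (-8)(t + 9)) / ((t + 9)) = 79/((t + 9)).
For t > 0 we have t + 9 > t, so |(-8t + 7)/(t + 9) + 8| = 79/((t + 9)) < 79/(t) = 79/t.
Thus |(-8t + 7)/(t + 9) + 8| < ε whenever t > 79/ε.
Take N = 79/ε. If t > N then |(-8t + 7)/(t + 9) + 8| < 79/t < ε.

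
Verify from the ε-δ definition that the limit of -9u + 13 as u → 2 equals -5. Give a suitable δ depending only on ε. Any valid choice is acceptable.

Fix ε > 0. We need δ > 0 so that 0 < |u − 2| < δ implies |(-9u + 13) + 5| < ε.
Since (-9u + 13) + 5 = -9(u − 2), we have |(-9u + 13) + 5| = 9|u − 2|.
So 9|u − 2| < ε exactly when |u − 2| < ε/9.
Take δ = ε/9. If 0 < |u − 2| < δ then |(-9u + 13) + 5| = 9|u − 2| < 9·(ε/9) = ε.

δ = ε/9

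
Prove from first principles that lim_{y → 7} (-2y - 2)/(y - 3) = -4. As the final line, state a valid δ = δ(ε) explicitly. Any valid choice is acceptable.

Suppose ε > 0. We want δ > 0 with 0 < |y − 7| < δ ⇒ |(-2y - 2)/(y - 3) + 4| < ε.
Combining over a common denominator, (-2y - 2)/(y - 3) + 4 = [(-2y - 2)·4 − (-16)·(y - 3)] / [4·(y - 3)] = 8(y − 7) / (4(y - 3)).
So |(-2y - 2)/(y - 3) + 4| = 8|y − 7| / (4·|y − 3|).
Restrict δ ≤ 2. Then |y − 7| < 2 gives |y − 3| = |(y − 7) + 4| ≥ 4 − 2 = 2.
Hence |(-2y - 2)/(y - 3) + 4| < 8|y − 7|/(4·2) = |y − 7|, which is < ε once |y − 7| < ε.
Take δ = min(2, ε). Then 0 < |y − 7| < δ forces both bounds, so |(-2y - 2)/(y - 3) + 4| < ε.

δ = min(2, ε)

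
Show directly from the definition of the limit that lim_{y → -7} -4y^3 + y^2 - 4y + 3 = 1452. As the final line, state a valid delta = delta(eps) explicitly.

delta = min(1, eps/695)

Fix eps > 0. We want delta > 0 such that 0 < |y + 7| < delta implies |(-4y^3 + y^2 - 4y + 3) − 1452| < eps.
(-4y^3 + y^2 - 4y + 3) − 1452 = -4y^3 + y^2 - 4y - 1449 = (y + 7)(-4y^2 + 29y - 207).
So |(-4y^3 + y^2 - 4y + 3) − 1452| = |y + 7|·|-4y^2 + 29y - 207|.
Require delta ≤ 1. Then |y + 7| < 1 gives |y| < 8, and by the triangle inequality |-4y^2 + 29y - 207| ≤ 4·8^2 + 29·8 + 207 = 695.
Hence |(-4y^3 + y^2 - 4y + 3) − 1452| ≤ 695|y + 7| < eps provided |y + 7| < eps/695.
Take delta = min(1, eps/695). Then 0 < |y + 7| < delta gives both |y + 7| < 1 and |y + 7| < eps/695, so |(-4y^3 + y^2 - 4y + 3) − 1452| < eps.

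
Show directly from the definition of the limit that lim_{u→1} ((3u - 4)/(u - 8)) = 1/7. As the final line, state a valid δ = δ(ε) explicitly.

δ = min(7/2, (49/40)ε)

Suppose ε > 0. We want δ > 0 with 0 < |u − 1| < δ ⇒ |(3u - 4)/(u - 8) − (1/7)| < ε.
Combining over a common denominator, (3u - 4)/(u - 8) − (1/7) = [(3u - 4)·(-7) − (-1)·(u - 8)] / [(-7)·(u - 8)] = -20(u − 1) / ((-7)(u - 8)).
So |(3u - 4)/(u - 8) − (1/7)| = 20|u − 1| / (7·|u − 8|).
Require δ ≤ 7/2, so |u − 8| ≥ |-7| − |u − 1| > 7 − 7/2 = 7/2.
Hence |(3u - 4)/(u - 8) − (1/7)| < 20|u − 1|/(7·(7/2)) = (40/49)|u − 1|, which is < ε once |u − 1| < (49/40)ε.
Take δ = min(7/2, (49/40)ε). Then 0 < |u − 1| < δ forces both bounds, so |(3u - 4)/(u - 8) − (1/7)| < ε.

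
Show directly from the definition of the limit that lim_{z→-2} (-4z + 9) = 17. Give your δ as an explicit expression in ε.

δ = ε/4

Suppose ε > 0. We need δ > 0 so that 0 < |z + 2| < δ implies |(-4z + 9) − 17| < ε.
Since (-4z + 9) − 17 = -4(z + 2), we have |(-4z + 9) − 17| = 4|z + 2|.
So 4|z + 2| < ε exactly when |z + 2| < ε/4.
Choosing δ = ε/4 gives |(-4z + 9) − 17| = 4|z + 2| < ε whenever |z + 2| < δ.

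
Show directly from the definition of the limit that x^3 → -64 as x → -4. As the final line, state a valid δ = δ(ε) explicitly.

Fix ε > 0. We seek δ > 0 with 0 < |x + 4| < δ ⇒ |x^3 + 64| < ε.
Factor: x^3 + 64 = (x + 4)(x^2 - 4x + 16), so |x^3 + 64| = |x + 4|·|x^2 - 4x + 16|.
Impose δ ≤ 1 so that |x| < 5; then |x^2 - 4x + 16| ≤ 61.
Hence |x^3 + 64| ≤ 61|x + 4|, which is < ε once |x + 4| < ε/61.
Take δ = min(1, ε/61). If 0 < |x + 4| < δ then both bounds hold and |x^3 + 64| ≤ 61|x + 4| < 61·(ε/61) = ε.

δ = min(1, ε/61)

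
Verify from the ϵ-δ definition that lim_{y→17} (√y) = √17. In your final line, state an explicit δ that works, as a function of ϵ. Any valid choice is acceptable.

δ = min(17, √17·ϵ)

Fix ϵ > 0. We want δ > 0 such that 0 < |y − 17| < δ implies |√y − √17| < ϵ.
Multiplying by the conjugate, |√y − √17| = |y − 17|/(√y + √17).
Restrict δ ≤ 17 so that |y − 17| < 17 forces y > 0, and then √y + √17 > √17.
Hence |√y − √17| < |y − 17|/√17, which is < ϵ once |y − 17| < √17·ϵ.
Take δ = min(17, √17·ϵ). If 0 < |y − 17| < δ then y > 0 and |√y − √17| < |y − 17|/√17 < ϵ.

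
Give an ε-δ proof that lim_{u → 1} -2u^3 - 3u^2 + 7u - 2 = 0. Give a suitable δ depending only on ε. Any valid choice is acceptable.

δ = min(2, ε/35)

Let ε > 0 be given. We want δ > 0 such that 0 < |u − 1| < δ implies |(-2u^3 - 3u^2 + 7u - 2)| < ε.
(-2u^3 - 3u^2 + 7u - 2) = -2u^3 - 3u^2 + 7u - 2 = (u − 1)(-2u^2 - 5u + 2).
So |(-2u^3 - 3u^2 + 7u - 2)| = |u − 1|·|-2u^2 - 5u + 2|.
Require δ ≤ 2. Then |u − 1| < 2 gives |u| < 3, and by the triangle inequality |-2u^2 - 5u + 2| ≤ 2·3^2 + 5·3 + 2 = 35.
Hence |(-2u^3 - 3u^2 + 7u - 2)| ≤ 35|u − 1| < ε provided |u − 1| < ε/35.
Take δ = min(2, ε/35). Then 0 < |u − 1| < δ gives both |u − 1| < 2 and |u − 1| < ε/35, so |(-2u^3 - 3u^2 + 7u - 2)| < ε.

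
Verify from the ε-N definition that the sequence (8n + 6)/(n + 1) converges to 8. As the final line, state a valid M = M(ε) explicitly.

Let ε > 0 be given. For n ≥ 1, |(8n + 6)/(n + 1) − 8| = |-2|/((n + 1)) = 2/((n + 1)).
Since n + 1 ≥ n for n ≥ 1, this is ≤ 2/(n) = 2/n.
So |(8n + 6)/(n + 1) − 8| < ε whenever n > 2/ε.
Take M = 2/ε. If n > M then |(8n + 6)/(n + 1) − 8| ≤ 2/n < ε.

M = 2/ε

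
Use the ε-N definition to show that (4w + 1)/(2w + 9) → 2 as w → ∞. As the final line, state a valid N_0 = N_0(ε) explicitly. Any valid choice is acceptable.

N_0 = (17/2)/ε

Fix ε > 0. We seek N_0 > 0 such that w > N_0 implies |(4w + 1)/(2w + 9) − 2| < ε.
(4w + 1)/(2w + 9) − 2 = (2(4w + 1) − 4(2w + 9)) / (2(2w + 9)) = -34/(2(2w + 9)).
For w > 0 we have 2w + 9 > 2w, so |(4w + 1)/(2w + 9) − 2| = 34/(2(2w + 9)) < 34/(2·2w) = (17/2)/w.
Thus |(4w + 1)/(2w + 9) − 2| < ε whenever w > (17/2)/ε.
Take N_0 = (17/2)/ε. If w > N_0 then |(4w + 1)/(2w + 9) − 2| < (17/2)/w < ε.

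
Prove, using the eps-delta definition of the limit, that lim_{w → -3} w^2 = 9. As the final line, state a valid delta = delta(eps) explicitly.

delta = min(2, eps/8)

Let eps > 0. We seek delta > 0 with 0 < |w + 3| < delta ⇒ |w^2 − 9| < eps.
Factor: w^2 − 9 = (w + 3)(w - 3), so |w^2 − 9| = |w + 3|·|w - 3|.
Restrict delta ≤ 2. Then |w + 3| < 2 gives |w| < 5, so by the triangle inequality |w - 3| ≤ 5 + 3 = 8.
Hence |w^2 − 9| ≤ 8|w + 3|, which is < eps once |w + 3| < eps/8.
Take delta = min(2, eps/8). If 0 < |w + 3| < delta then both bounds hold and |w^2 − 9| ≤ 8|w + 3| < 8·(eps/8) = eps.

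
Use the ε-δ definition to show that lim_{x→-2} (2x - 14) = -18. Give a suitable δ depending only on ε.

δ = ε/2

Let ε > 0. We need δ > 0 so that 0 < |x + 2| < δ implies |(2x - 14) + 18| < ε.
|(2x - 14) + 18| = |2x + 4| = 2|x + 2|.
Thus it suffices that |x + 2| < ε/2.
Choosing δ = ε/2 gives |(2x - 14) + 18| = 2|x + 2| < ε whenever |x + 2| < δ.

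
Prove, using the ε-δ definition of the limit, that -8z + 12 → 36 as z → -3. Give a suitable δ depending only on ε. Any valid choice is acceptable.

Let ε > 0. We need δ > 0 so that 0 < |z + 3| < δ implies |(-8z + 12) − 36| < ε.
|(-8z + 12) − 36| = |-8z - 24| = 8|z + 3|.
Thus it suffices that |z + 3| < ε/8.
Choosing δ = ε/8 gives |(-8z + 12) − 36| = 8|z + 3| < ε whenever |z + 3| < δ.

δ = ε/8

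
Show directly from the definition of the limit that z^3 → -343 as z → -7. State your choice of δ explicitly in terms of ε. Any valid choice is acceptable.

δ = min(2, ε/193)

Let ε > 0. We seek δ > 0 with 0 < |z + 7| < δ ⇒ |z^3 + 343| < ε.
Factor: z^3 + 343 = (z + 7)(z^2 - 7z + 49), so |z^3 + 343| = |z + 7|·|z^2 - 7z + 49|.
Impose δ ≤ 2 so that |z| < 9; then |z^2 - 7z + 49| ≤ 193.
Hence |z^3 + 343| ≤ 193|z + 7|, which is < ε once |z + 7| < ε/193.
Take δ = min(2, ε/193). If 0 < |z + 7| < δ then both bounds hold and |z^3 + 343| ≤ 193|z + 7| < 193·(ε/193) = ε.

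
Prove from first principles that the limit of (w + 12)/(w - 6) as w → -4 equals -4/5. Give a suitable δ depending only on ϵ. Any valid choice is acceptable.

Suppose ϵ > 0. We want δ > 0 with 0 < |w + 4| < δ ⇒ |(w + 12)/(w - 6) + 4/5| < ϵ.
Combining over a common denominator, (w + 12)/(w - 6) + 4/5 = [(w + 12)·(-10) − 8·(w - 6)] / [(-10)·(w - 6)] = -18(w + 4) / ((-10)(w - 6)).
So |(w + 12)/(w - 6) + 4/5| = 18|w + 4| / (10·|w − 6|).
Require δ ≤ 5, so |w − 6| ≥ |-10| − |w + 4| > 10 − 5 = 5.
Hence |(w + 12)/(w - 6) + 4/5| < 18|w + 4|/(10·5) = (9/25)|w + 4|, which is < ϵ once |w + 4| < (25/9)ϵ.
Take δ = min(5, (25/9)ϵ). Then 0 < |w + 4| < δ forces both bounds, so |(w + 12)/(w - 6) + 4/5| < ϵ.

δ = min(5, (25/9)ϵ)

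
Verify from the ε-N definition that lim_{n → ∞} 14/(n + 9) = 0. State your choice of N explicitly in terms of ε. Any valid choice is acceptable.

Let ε > 0. For n ≥ 1, |14/(n + 9) − 0| = 14/(n + 9) ≤ 14/n.
We need 14/n < ε, i.e. n > 14/ε.
Take N = 14/ε. If n > N then |14/(n + 9)| ≤ 14/n < ε.

N = 14/ε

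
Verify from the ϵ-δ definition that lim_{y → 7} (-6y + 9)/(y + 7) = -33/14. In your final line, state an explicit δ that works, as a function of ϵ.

Suppose ϵ > 0. We want δ > 0 with 0 < |y − 7| < δ ⇒ |(-6y + 9)/(y + 7) + 33/14| < ϵ.
Combining over a common denominator, (-6y + 9)/(y + 7) + 33/14 = [(-6y + 9)·14 − (-33)·(y + 7)] / [14·(y + 7)] = -51(y − 7) / (14(y + 7)).
So |(-6y + 9)/(y + 7) + 33/14| = 51|y − 7| / (14·|y + 7|).
Require δ ≤ 7, so |y + 7| ≥ |14| − |y − 7| > 14 − 7 = 7.
Hence |(-6y + 9)/(y + 7) + 33/14| < 51|y − 7|/(14·7) = (51/98)|y − 7|, which is < ϵ once |y − 7| < (98/51)ϵ.
Take δ = min(7, (98/51)ϵ). Then 0 < |y − 7| < δ forces both bounds, so |(-6y + 9)/(y + 7) + 33/14| < ϵ.

δ = min(7, (98/51)ϵ)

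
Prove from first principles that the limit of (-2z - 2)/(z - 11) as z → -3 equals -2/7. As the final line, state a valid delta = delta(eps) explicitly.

delta = min(7, (49/12)eps)

Let eps > 0. We want delta > 0 with 0 < |z + 3| < delta ⇒ |(-2z - 2)/(z - 11) + 2/7| < eps.
Combining over a common denominator, (-2z - 2)/(z - 11) + 2/7 = [(-2z - 2)·(-14) − 4·(z - 11)] / [(-14)·(z - 11)] = 24(z + 3) / ((-14)(z - 11)).
So |(-2z - 2)/(z - 11) + 2/7| = 24|z + 3| / (14·|z − 11|).
Require delta ≤ 7, so |z − 11| ≥ |-14| − |z + 3| > 14 − 7 = 7.
Hence |(-2z - 2)/(z - 11) + 2/7| < 24|z + 3|/(14·7) = (12/49)|z + 3|, which is < eps once |z + 3| < (49/12)eps.
Take delta = min(7, (49/12)eps). Then 0 < |z + 3| < delta forces both bounds, so |(-2z - 2)/(z - 11) + 2/7| < eps.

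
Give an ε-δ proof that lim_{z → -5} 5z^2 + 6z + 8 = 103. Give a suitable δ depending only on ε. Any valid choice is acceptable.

Let ε > 0 be given. We want δ > 0 such that 0 < |z + 5| < δ implies |(5z^2 + 6z + 8) − 103| < ε.
(5z^2 + 6z + 8) − 103 = 5z^2 + 6z - 95 = (z + 5)(5z - 19).
So |(5z^2 + 6z + 8) − 103| = |z + 5|·|5z - 19|.
Assume first that |z + 5| < 1, so |z| < 6. Then |5z - 19| ≤ 5·6 + 19 = 49.
Hence |(5z^2 + 6z + 8) − 103| ≤ 49|z + 5| < ε provided |z + 5| < ε/49.
Choosing δ = min(1, ε/49) ensures both conditions, hence |(5z^2 + 6z + 8) − 103| < ε.

δ = min(1, ε/49)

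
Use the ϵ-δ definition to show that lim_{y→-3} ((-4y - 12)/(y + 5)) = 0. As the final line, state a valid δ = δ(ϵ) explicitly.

δ = min(1, (1/4)ϵ)

Let ϵ > 0. We want δ > 0 with 0 < |y + 3| < δ ⇒ |(-4y - 12)/(y + 5) − 0| < ϵ.
Combining over a common denominator, (-4y - 12)/(y + 5) − 0 = [(-4y - 12)·2 − 0·(y + 5)] / [2·(y + 5)] = -8(y + 3) / (2(y + 5)).
So |(-4y - 12)/(y + 5) − 0| = 8|y + 3| / (2·|y + 5|).
Restrict δ ≤ 1. Then |y + 3| < 1 gives |y + 5| = |(y + 3) + 2| ≥ 2 − 1 = 1.
Hence |(-4y - 12)/(y + 5) − 0| < 8|y + 3|/(2·1) = 4|y + 3|, which is < ϵ once |y + 3| < (1/4)ϵ.
Take δ = min(1, (1/4)ϵ). Then 0 < |y + 3| < δ forces both bounds, so |(-4y - 12)/(y + 5) − 0| < ϵ.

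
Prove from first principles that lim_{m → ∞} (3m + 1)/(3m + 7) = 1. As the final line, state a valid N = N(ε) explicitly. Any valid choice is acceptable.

N = 2/ε

Let ε > 0. For m ≥ 1, |(3m + 1)/(3m + 7) − 1| = |-18|/(3(3m + 7)) = 18/(3(3m + 7)).
Since 3m + 7 ≥ 3m for m ≥ 1, this is ≤ 18/(3·3m) = 2/m.
So |(3m + 1)/(3m + 7) − 1| < ε whenever m > 2/ε.
Take N = 2/ε. If m > N then |(3m + 1)/(3m + 7) − 1| ≤ 2/m < ε.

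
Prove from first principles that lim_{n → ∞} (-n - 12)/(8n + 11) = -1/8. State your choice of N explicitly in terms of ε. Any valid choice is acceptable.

N = (85/64)/ε

Let ε > 0 be given. For n ≥ 1, |(-n - 12)/(8n + 11) + 1/8| = |-85|/(8(8n + 11)) = 85/(8(8n + 11)).
Since 8n + 11 ≥ 8n for n ≥ 1, this is ≤ 85/(8·8n) = (85/64)/n.
So |(-n - 12)/(8n + 11) + 1/8| < ε whenever n > (85/64)/ε.
Take N = (85/64)/ε. If n > N then |(-n - 12)/(8n + 11) + 1/8| ≤ (85/64)/n < ε.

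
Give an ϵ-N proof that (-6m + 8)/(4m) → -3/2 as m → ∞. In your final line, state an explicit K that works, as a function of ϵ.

Let ϵ > 0 be given. For m ≥ 1, |(-6m + 8)/(4m) + 3/2| = |32|/(4(4m)) = 32/(4(4m)).
Since 4m ≥ 4m for m ≥ 1, this is ≤ 32/(4·4m) = 2/m.
So |(-6m + 8)/(4m) + 3/2| < ϵ whenever m > 2/ϵ.
Take K = 2/ϵ. If m > K then |(-6m + 8)/(4m) + 3/2| ≤ 2/m < ϵ.

K = 2/ϵ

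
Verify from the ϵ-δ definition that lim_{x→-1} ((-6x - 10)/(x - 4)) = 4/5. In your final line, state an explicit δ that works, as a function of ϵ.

δ = min(5/2, (25/68)ϵ)

Let ϵ > 0. We want δ > 0 with 0 < |x + 1| < δ ⇒ |(-6x - 10)/(x - 4) − (4/5)| < ϵ.
Combining over a common denominator, (-6x - 10)/(x - 4) − (4/5) = [(-6x - 10)·(-5) − (-4)·(x - 4)] / [(-5)·(x - 4)] = 34(x + 1) / ((-5)(x - 4)).
So |(-6x - 10)/(x - 4) − (4/5)| = 34|x + 1| / (5·|x − 4|).
Restrict δ ≤ 5/2. Then |x + 1| < 5/2 gives |x − 4| = |(x + 1) + (-5)| ≥ 5 − 5/2 = 5/2.
Hence |(-6x - 10)/(x - 4) − (4/5)| < 34|x + 1|/(5·(5/2)) = (68/25)|x + 1|, which is < ϵ once |x + 1| < (25/68)ϵ.
Take δ = min(5/2, (25/68)ϵ). Then 0 < |x + 1| < δ forces both bounds, so |(-6x - 10)/(x - 4) − (4/5)| < ϵ.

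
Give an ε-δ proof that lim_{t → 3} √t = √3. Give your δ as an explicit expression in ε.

δ = min(3, √3·ε)

Suppose ε > 0. We want δ > 0 such that 0 < |t − 3| < δ implies |√t − √3| < ε.
Multiplying by the conjugate, |√t − √3| = |t − 3|/(√t + √3).
Restrict δ ≤ 3 so that |t − 3| < 3 forces t > 0, and then √t + √3 > √3.
Hence |√t − √3| < |t − 3|/√3, which is < ε once |t − 3| < √3·ε.
Take δ = min(3, √3·ε). If 0 < |t − 3| < δ then t > 0 and |√t − √3| < |t − 3|/√3 < ε.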